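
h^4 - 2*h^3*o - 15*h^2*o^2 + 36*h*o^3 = h*(h - 3*o)^2*(h + 4*o)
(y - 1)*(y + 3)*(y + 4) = y^3 + 6*y^2 + 5*y - 12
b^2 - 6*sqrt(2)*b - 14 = (b - 7*sqrt(2))*(b + sqrt(2))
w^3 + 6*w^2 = w^2*(w + 6)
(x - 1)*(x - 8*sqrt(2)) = x^2 - 8*sqrt(2)*x - x + 8*sqrt(2)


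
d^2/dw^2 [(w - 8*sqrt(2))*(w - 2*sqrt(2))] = 2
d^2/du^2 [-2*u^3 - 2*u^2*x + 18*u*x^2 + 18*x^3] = -12*u - 4*x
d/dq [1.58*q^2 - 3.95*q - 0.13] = 3.16*q - 3.95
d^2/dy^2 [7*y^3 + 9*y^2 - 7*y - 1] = 42*y + 18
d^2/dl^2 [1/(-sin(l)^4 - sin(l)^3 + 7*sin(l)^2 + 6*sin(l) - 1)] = (16*sin(l)^7 + 7*sin(l)^6 - 102*sin(l)^5 + sin(l)^4 + 281*sin(l)^3 - 28*sin(l)^2 - 154*sin(l) - 86)/((sin(l) + 1)^2*(sin(l)^3 - 7*sin(l) + 1)^3)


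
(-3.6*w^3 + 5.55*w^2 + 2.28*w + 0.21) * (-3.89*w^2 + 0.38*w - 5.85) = 14.004*w^5 - 22.9575*w^4 + 14.2998*w^3 - 32.418*w^2 - 13.2582*w - 1.2285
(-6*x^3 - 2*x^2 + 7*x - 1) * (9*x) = -54*x^4 - 18*x^3 + 63*x^2 - 9*x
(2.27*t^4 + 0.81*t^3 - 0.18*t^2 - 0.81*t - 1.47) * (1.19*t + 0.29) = 2.7013*t^5 + 1.6222*t^4 + 0.0207*t^3 - 1.0161*t^2 - 1.9842*t - 0.4263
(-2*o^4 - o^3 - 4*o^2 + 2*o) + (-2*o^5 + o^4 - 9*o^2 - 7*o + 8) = -2*o^5 - o^4 - o^3 - 13*o^2 - 5*o + 8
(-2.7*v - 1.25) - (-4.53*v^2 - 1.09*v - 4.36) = 4.53*v^2 - 1.61*v + 3.11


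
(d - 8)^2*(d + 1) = d^3 - 15*d^2 + 48*d + 64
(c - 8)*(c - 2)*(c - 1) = c^3 - 11*c^2 + 26*c - 16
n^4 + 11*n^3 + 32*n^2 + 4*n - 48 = (n - 1)*(n + 2)*(n + 4)*(n + 6)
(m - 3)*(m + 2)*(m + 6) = m^3 + 5*m^2 - 12*m - 36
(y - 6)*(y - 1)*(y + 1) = y^3 - 6*y^2 - y + 6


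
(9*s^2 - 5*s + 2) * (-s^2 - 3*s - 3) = -9*s^4 - 22*s^3 - 14*s^2 + 9*s - 6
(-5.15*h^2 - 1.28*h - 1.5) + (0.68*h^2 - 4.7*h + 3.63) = -4.47*h^2 - 5.98*h + 2.13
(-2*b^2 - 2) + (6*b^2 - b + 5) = 4*b^2 - b + 3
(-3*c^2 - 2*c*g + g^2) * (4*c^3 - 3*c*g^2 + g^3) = -12*c^5 - 8*c^4*g + 13*c^3*g^2 + 3*c^2*g^3 - 5*c*g^4 + g^5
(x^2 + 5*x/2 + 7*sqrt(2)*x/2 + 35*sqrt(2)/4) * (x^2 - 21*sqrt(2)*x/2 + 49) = x^4 - 7*sqrt(2)*x^3 + 5*x^3/2 - 35*sqrt(2)*x^2/2 - 49*x^2/2 - 245*x/4 + 343*sqrt(2)*x/2 + 1715*sqrt(2)/4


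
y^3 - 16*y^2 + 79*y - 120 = (y - 8)*(y - 5)*(y - 3)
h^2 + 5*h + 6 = (h + 2)*(h + 3)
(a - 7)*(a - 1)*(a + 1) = a^3 - 7*a^2 - a + 7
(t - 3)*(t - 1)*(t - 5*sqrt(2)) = t^3 - 5*sqrt(2)*t^2 - 4*t^2 + 3*t + 20*sqrt(2)*t - 15*sqrt(2)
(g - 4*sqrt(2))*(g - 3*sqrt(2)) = g^2 - 7*sqrt(2)*g + 24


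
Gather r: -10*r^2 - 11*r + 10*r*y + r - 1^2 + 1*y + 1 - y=-10*r^2 + r*(10*y - 10)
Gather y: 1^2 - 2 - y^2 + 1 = -y^2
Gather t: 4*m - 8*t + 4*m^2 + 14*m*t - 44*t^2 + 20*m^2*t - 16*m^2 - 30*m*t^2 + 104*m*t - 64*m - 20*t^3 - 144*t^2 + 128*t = -12*m^2 - 60*m - 20*t^3 + t^2*(-30*m - 188) + t*(20*m^2 + 118*m + 120)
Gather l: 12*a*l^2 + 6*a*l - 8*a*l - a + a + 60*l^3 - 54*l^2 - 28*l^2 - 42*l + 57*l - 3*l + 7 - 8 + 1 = 60*l^3 + l^2*(12*a - 82) + l*(12 - 2*a)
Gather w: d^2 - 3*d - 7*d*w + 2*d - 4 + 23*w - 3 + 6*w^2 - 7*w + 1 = d^2 - d + 6*w^2 + w*(16 - 7*d) - 6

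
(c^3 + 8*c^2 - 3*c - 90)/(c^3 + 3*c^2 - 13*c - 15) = (c + 6)/(c + 1)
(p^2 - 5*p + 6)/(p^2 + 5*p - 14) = (p - 3)/(p + 7)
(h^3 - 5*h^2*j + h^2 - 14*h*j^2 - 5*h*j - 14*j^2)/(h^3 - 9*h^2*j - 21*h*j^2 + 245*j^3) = (h^2 + 2*h*j + h + 2*j)/(h^2 - 2*h*j - 35*j^2)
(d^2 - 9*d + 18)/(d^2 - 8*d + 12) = (d - 3)/(d - 2)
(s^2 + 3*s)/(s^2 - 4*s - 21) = s/(s - 7)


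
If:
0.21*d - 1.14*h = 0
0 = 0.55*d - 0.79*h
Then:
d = 0.00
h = 0.00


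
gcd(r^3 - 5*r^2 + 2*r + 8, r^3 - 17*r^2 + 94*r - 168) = r - 4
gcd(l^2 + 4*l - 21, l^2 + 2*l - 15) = l - 3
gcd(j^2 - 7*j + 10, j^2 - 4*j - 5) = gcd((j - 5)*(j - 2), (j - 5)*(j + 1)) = j - 5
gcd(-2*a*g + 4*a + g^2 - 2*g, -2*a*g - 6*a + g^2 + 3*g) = 2*a - g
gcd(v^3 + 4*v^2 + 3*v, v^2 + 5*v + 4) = v + 1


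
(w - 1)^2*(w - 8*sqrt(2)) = w^3 - 8*sqrt(2)*w^2 - 2*w^2 + w + 16*sqrt(2)*w - 8*sqrt(2)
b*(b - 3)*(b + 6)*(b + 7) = b^4 + 10*b^3 + 3*b^2 - 126*b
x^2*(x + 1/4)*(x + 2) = x^4 + 9*x^3/4 + x^2/2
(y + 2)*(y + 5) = y^2 + 7*y + 10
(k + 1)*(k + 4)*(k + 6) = k^3 + 11*k^2 + 34*k + 24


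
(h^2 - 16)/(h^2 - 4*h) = (h + 4)/h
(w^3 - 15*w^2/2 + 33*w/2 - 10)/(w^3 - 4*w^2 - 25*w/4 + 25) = 2*(w - 1)/(2*w + 5)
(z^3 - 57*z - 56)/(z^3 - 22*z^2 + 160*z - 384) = (z^2 + 8*z + 7)/(z^2 - 14*z + 48)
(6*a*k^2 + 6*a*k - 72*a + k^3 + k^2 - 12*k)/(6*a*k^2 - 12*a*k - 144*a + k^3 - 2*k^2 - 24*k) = (k - 3)/(k - 6)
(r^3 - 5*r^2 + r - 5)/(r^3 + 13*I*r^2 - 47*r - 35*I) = (r^2 - r*(5 + I) + 5*I)/(r^2 + 12*I*r - 35)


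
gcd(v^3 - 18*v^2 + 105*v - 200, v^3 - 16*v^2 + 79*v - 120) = v^2 - 13*v + 40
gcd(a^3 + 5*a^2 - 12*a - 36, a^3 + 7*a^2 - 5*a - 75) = a - 3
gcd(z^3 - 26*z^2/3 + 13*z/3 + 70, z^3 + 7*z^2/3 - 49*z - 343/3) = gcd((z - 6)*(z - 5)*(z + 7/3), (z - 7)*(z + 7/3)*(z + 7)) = z + 7/3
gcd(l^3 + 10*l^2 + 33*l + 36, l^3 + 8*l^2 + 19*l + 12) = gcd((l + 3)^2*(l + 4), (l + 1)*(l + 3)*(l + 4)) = l^2 + 7*l + 12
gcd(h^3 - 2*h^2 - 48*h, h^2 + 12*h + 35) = 1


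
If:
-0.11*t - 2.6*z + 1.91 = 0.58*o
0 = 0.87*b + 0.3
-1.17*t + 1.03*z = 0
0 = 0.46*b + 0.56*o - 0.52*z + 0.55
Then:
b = -0.34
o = -0.03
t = 0.63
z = 0.72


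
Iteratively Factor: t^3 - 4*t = (t - 2)*(t^2 + 2*t) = t*(t - 2)*(t + 2)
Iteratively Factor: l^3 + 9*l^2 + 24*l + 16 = (l + 1)*(l^2 + 8*l + 16) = (l + 1)*(l + 4)*(l + 4)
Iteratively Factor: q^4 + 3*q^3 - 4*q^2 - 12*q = (q)*(q^3 + 3*q^2 - 4*q - 12) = q*(q + 3)*(q^2 - 4) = q*(q - 2)*(q + 3)*(q + 2)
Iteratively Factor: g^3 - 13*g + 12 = (g - 3)*(g^2 + 3*g - 4) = (g - 3)*(g - 1)*(g + 4)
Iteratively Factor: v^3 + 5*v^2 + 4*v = (v)*(v^2 + 5*v + 4) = v*(v + 1)*(v + 4)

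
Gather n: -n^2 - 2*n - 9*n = -n^2 - 11*n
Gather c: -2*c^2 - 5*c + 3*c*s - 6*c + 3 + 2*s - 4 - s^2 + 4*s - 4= -2*c^2 + c*(3*s - 11) - s^2 + 6*s - 5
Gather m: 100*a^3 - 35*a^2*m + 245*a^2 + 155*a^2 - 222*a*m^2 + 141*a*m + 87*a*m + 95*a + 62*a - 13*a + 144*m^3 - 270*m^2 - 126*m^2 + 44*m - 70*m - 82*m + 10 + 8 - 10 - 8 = 100*a^3 + 400*a^2 + 144*a + 144*m^3 + m^2*(-222*a - 396) + m*(-35*a^2 + 228*a - 108)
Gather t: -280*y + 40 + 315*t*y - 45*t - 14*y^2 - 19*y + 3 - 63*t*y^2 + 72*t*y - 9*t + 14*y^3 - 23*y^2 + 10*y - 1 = t*(-63*y^2 + 387*y - 54) + 14*y^3 - 37*y^2 - 289*y + 42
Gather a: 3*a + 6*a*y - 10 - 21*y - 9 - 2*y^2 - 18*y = a*(6*y + 3) - 2*y^2 - 39*y - 19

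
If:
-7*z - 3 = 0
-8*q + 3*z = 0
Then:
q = -9/56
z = -3/7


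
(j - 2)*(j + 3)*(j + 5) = j^3 + 6*j^2 - j - 30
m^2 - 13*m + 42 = (m - 7)*(m - 6)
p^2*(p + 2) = p^3 + 2*p^2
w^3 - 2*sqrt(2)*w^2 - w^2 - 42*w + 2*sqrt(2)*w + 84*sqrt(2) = (w - 7)*(w + 6)*(w - 2*sqrt(2))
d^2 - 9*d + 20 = (d - 5)*(d - 4)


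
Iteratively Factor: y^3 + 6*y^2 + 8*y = (y + 4)*(y^2 + 2*y) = y*(y + 4)*(y + 2)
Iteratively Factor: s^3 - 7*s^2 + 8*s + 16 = (s - 4)*(s^2 - 3*s - 4) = (s - 4)^2*(s + 1)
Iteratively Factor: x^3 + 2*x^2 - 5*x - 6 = (x + 1)*(x^2 + x - 6) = (x - 2)*(x + 1)*(x + 3)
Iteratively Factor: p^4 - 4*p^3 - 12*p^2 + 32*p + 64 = (p + 2)*(p^3 - 6*p^2 + 32) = (p - 4)*(p + 2)*(p^2 - 2*p - 8) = (p - 4)*(p + 2)^2*(p - 4)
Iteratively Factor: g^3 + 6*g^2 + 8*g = (g + 2)*(g^2 + 4*g) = (g + 2)*(g + 4)*(g)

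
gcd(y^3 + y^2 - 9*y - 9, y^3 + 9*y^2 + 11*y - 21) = y + 3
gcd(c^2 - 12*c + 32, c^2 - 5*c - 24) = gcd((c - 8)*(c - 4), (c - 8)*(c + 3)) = c - 8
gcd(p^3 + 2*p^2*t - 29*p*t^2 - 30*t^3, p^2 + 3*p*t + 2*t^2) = p + t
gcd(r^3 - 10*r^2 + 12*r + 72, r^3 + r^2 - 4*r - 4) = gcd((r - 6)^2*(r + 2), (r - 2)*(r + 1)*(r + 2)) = r + 2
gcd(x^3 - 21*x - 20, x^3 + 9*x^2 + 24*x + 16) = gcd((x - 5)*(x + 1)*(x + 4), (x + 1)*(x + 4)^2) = x^2 + 5*x + 4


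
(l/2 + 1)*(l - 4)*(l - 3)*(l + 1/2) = l^4/2 - 9*l^3/4 - 9*l^2/4 + 23*l/2 + 6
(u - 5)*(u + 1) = u^2 - 4*u - 5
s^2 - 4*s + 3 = (s - 3)*(s - 1)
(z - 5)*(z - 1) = z^2 - 6*z + 5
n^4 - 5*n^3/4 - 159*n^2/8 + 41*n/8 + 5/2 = (n - 5)*(n - 1/2)*(n + 1/4)*(n + 4)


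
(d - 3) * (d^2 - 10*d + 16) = d^3 - 13*d^2 + 46*d - 48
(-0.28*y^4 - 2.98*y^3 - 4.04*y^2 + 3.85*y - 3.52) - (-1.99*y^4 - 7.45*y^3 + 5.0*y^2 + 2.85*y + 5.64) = 1.71*y^4 + 4.47*y^3 - 9.04*y^2 + 1.0*y - 9.16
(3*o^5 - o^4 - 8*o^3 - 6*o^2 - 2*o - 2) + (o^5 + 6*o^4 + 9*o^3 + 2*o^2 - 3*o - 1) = 4*o^5 + 5*o^4 + o^3 - 4*o^2 - 5*o - 3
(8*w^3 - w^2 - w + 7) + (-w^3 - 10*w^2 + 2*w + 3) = 7*w^3 - 11*w^2 + w + 10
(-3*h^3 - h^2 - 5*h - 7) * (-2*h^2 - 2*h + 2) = 6*h^5 + 8*h^4 + 6*h^3 + 22*h^2 + 4*h - 14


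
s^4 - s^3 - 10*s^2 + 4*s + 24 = (s - 3)*(s - 2)*(s + 2)^2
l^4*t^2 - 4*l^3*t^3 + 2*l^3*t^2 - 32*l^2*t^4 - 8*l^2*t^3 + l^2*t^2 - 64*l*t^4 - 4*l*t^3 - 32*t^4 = (l - 8*t)*(l + 4*t)*(l*t + t)^2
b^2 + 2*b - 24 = (b - 4)*(b + 6)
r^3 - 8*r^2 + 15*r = r*(r - 5)*(r - 3)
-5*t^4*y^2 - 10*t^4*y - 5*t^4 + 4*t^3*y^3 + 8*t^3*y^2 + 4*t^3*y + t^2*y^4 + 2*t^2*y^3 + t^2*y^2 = (-t + y)*(5*t + y)*(t*y + t)^2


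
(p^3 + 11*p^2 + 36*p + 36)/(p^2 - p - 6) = (p^2 + 9*p + 18)/(p - 3)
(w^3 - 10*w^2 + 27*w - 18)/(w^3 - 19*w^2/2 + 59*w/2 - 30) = 2*(w^2 - 7*w + 6)/(2*w^2 - 13*w + 20)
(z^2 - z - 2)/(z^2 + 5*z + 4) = (z - 2)/(z + 4)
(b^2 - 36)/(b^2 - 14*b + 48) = (b + 6)/(b - 8)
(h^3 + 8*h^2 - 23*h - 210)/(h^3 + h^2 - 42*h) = (h^2 + h - 30)/(h*(h - 6))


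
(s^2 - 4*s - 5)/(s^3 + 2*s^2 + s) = (s - 5)/(s*(s + 1))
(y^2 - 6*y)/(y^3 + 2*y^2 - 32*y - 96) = y/(y^2 + 8*y + 16)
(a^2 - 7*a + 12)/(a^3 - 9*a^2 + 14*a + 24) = (a - 3)/(a^2 - 5*a - 6)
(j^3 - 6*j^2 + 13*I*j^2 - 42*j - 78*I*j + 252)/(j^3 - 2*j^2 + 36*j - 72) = (j^2 + j*(-6 + 7*I) - 42*I)/(j^2 + j*(-2 - 6*I) + 12*I)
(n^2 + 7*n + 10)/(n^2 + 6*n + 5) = (n + 2)/(n + 1)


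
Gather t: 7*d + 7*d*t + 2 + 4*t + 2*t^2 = 7*d + 2*t^2 + t*(7*d + 4) + 2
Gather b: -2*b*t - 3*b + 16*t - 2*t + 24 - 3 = b*(-2*t - 3) + 14*t + 21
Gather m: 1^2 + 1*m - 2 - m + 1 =0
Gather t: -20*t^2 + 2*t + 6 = -20*t^2 + 2*t + 6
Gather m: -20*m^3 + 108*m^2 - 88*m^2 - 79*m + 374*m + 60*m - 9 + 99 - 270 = -20*m^3 + 20*m^2 + 355*m - 180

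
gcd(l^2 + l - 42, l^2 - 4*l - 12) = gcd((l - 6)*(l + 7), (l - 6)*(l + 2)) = l - 6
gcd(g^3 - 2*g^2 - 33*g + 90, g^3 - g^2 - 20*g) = g - 5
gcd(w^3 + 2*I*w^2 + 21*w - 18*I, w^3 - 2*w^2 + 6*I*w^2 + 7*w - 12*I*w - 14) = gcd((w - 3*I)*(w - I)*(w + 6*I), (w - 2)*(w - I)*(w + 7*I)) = w - I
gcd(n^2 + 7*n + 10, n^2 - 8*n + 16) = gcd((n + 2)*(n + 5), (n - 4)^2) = 1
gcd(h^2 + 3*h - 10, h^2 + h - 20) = h + 5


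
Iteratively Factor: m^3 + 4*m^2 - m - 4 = (m + 4)*(m^2 - 1) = (m + 1)*(m + 4)*(m - 1)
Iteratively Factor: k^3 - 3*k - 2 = (k - 2)*(k^2 + 2*k + 1) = (k - 2)*(k + 1)*(k + 1)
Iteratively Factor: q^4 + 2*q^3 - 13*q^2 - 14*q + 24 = (q + 2)*(q^3 - 13*q + 12) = (q + 2)*(q + 4)*(q^2 - 4*q + 3) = (q - 3)*(q + 2)*(q + 4)*(q - 1)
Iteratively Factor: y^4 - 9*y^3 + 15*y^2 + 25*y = (y - 5)*(y^3 - 4*y^2 - 5*y) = (y - 5)*(y + 1)*(y^2 - 5*y) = y*(y - 5)*(y + 1)*(y - 5)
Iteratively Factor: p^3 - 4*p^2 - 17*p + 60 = (p - 3)*(p^2 - p - 20) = (p - 3)*(p + 4)*(p - 5)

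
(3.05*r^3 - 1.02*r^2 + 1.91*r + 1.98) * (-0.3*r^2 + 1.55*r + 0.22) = -0.915*r^5 + 5.0335*r^4 - 1.483*r^3 + 2.1421*r^2 + 3.4892*r + 0.4356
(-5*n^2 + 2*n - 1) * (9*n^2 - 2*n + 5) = -45*n^4 + 28*n^3 - 38*n^2 + 12*n - 5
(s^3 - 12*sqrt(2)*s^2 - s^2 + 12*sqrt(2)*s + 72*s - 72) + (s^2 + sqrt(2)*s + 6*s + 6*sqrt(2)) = s^3 - 12*sqrt(2)*s^2 + 13*sqrt(2)*s + 78*s - 72 + 6*sqrt(2)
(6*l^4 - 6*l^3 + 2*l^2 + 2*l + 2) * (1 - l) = -6*l^5 + 12*l^4 - 8*l^3 + 2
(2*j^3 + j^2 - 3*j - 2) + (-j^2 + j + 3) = 2*j^3 - 2*j + 1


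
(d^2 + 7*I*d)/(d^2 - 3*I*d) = (d + 7*I)/(d - 3*I)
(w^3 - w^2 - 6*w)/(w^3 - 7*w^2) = (w^2 - w - 6)/(w*(w - 7))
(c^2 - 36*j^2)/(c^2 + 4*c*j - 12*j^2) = (c - 6*j)/(c - 2*j)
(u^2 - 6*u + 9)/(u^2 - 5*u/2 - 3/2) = 2*(u - 3)/(2*u + 1)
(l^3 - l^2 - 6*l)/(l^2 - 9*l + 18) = l*(l + 2)/(l - 6)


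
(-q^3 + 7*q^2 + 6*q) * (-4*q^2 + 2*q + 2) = 4*q^5 - 30*q^4 - 12*q^3 + 26*q^2 + 12*q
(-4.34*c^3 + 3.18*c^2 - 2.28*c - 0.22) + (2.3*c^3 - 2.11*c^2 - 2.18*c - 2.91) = -2.04*c^3 + 1.07*c^2 - 4.46*c - 3.13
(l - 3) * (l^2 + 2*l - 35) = l^3 - l^2 - 41*l + 105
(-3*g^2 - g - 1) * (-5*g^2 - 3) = 15*g^4 + 5*g^3 + 14*g^2 + 3*g + 3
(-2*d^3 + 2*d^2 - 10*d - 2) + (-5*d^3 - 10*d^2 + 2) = -7*d^3 - 8*d^2 - 10*d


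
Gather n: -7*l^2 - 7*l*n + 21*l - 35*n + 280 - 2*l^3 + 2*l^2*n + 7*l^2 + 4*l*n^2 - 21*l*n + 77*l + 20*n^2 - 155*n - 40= -2*l^3 + 98*l + n^2*(4*l + 20) + n*(2*l^2 - 28*l - 190) + 240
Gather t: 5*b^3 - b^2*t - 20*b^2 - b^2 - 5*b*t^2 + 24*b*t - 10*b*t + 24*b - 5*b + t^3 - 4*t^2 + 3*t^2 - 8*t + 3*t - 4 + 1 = 5*b^3 - 21*b^2 + 19*b + t^3 + t^2*(-5*b - 1) + t*(-b^2 + 14*b - 5) - 3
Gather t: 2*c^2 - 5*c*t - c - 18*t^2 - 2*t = 2*c^2 - c - 18*t^2 + t*(-5*c - 2)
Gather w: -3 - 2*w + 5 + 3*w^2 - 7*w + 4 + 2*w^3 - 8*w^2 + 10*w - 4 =2*w^3 - 5*w^2 + w + 2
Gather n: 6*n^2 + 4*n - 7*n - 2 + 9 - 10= 6*n^2 - 3*n - 3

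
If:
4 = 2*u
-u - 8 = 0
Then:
No Solution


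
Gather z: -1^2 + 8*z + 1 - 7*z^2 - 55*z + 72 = -7*z^2 - 47*z + 72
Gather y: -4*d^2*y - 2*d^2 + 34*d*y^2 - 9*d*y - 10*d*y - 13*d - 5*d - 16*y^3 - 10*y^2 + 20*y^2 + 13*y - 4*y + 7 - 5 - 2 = -2*d^2 - 18*d - 16*y^3 + y^2*(34*d + 10) + y*(-4*d^2 - 19*d + 9)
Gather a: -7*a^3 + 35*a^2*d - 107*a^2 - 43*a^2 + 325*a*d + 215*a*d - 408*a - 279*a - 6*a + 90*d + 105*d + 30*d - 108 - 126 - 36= -7*a^3 + a^2*(35*d - 150) + a*(540*d - 693) + 225*d - 270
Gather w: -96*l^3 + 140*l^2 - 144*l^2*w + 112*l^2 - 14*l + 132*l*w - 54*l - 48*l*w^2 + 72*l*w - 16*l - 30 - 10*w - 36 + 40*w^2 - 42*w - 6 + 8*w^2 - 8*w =-96*l^3 + 252*l^2 - 84*l + w^2*(48 - 48*l) + w*(-144*l^2 + 204*l - 60) - 72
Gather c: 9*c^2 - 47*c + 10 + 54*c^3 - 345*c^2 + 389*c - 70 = 54*c^3 - 336*c^2 + 342*c - 60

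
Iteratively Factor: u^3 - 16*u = (u - 4)*(u^2 + 4*u) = (u - 4)*(u + 4)*(u)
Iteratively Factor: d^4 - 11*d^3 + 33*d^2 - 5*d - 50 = (d - 5)*(d^3 - 6*d^2 + 3*d + 10) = (d - 5)*(d - 2)*(d^2 - 4*d - 5) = (d - 5)^2*(d - 2)*(d + 1)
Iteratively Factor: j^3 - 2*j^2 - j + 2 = (j - 2)*(j^2 - 1) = (j - 2)*(j - 1)*(j + 1)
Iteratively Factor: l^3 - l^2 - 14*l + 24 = (l - 3)*(l^2 + 2*l - 8) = (l - 3)*(l - 2)*(l + 4)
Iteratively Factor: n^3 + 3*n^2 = (n)*(n^2 + 3*n) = n*(n + 3)*(n)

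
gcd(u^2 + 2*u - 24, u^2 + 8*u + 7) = 1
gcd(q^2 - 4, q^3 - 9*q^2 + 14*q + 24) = 1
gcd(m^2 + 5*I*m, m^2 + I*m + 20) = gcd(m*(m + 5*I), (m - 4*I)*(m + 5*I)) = m + 5*I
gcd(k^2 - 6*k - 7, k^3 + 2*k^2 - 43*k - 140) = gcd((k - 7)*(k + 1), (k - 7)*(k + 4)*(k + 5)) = k - 7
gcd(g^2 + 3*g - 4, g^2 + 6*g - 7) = g - 1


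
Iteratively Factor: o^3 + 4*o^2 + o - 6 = (o - 1)*(o^2 + 5*o + 6) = (o - 1)*(o + 2)*(o + 3)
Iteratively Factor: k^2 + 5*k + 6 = (k + 3)*(k + 2)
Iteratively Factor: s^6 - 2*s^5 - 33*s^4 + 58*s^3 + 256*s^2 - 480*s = (s + 4)*(s^5 - 6*s^4 - 9*s^3 + 94*s^2 - 120*s) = (s + 4)^2*(s^4 - 10*s^3 + 31*s^2 - 30*s) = s*(s + 4)^2*(s^3 - 10*s^2 + 31*s - 30) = s*(s - 2)*(s + 4)^2*(s^2 - 8*s + 15) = s*(s - 5)*(s - 2)*(s + 4)^2*(s - 3)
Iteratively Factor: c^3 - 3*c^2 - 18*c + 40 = (c + 4)*(c^2 - 7*c + 10) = (c - 2)*(c + 4)*(c - 5)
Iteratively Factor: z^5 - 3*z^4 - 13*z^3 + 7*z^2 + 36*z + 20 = (z - 2)*(z^4 - z^3 - 15*z^2 - 23*z - 10) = (z - 2)*(z + 1)*(z^3 - 2*z^2 - 13*z - 10) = (z - 2)*(z + 1)*(z + 2)*(z^2 - 4*z - 5) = (z - 5)*(z - 2)*(z + 1)*(z + 2)*(z + 1)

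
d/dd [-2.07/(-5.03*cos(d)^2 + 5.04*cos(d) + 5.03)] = (20.8242*cos(d) - 10.4328)*sin(d)/(5.03*sin(d)^2 + 5.04*cos(d))^2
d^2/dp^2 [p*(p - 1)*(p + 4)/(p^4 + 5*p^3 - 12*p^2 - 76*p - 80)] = 2*(p^7 + 5*p^6 + 33*p^5 + 391*p^4 + 1616*p^3 + 480*p^2 - 3200*p + 10880)/(p^10 + 11*p^9 - 9*p^8 - 471*p^7 - 1068*p^6 + 5688*p^5 + 24240*p^4 - 624*p^3 - 135360*p^2 - 236800*p - 128000)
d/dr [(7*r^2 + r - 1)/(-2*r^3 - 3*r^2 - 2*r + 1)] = (14*r^4 + 4*r^3 - 17*r^2 + 8*r - 1)/(4*r^6 + 12*r^5 + 17*r^4 + 8*r^3 - 2*r^2 - 4*r + 1)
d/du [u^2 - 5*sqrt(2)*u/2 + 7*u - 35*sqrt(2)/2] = 2*u - 5*sqrt(2)/2 + 7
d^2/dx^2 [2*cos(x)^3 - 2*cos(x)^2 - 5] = -3*cos(x)/2 + 4*cos(2*x) - 9*cos(3*x)/2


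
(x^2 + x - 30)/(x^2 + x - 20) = (x^2 + x - 30)/(x^2 + x - 20)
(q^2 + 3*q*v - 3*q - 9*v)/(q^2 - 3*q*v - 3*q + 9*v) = (q + 3*v)/(q - 3*v)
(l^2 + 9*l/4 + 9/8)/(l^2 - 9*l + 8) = (8*l^2 + 18*l + 9)/(8*(l^2 - 9*l + 8))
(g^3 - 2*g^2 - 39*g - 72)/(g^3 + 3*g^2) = 1 - 5/g - 24/g^2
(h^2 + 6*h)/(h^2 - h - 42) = h/(h - 7)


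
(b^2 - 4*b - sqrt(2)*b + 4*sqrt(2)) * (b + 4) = b^3 - sqrt(2)*b^2 - 16*b + 16*sqrt(2)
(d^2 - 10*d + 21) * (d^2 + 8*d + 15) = d^4 - 2*d^3 - 44*d^2 + 18*d + 315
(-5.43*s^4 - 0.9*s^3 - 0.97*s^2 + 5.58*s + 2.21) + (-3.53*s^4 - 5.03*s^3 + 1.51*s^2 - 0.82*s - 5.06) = -8.96*s^4 - 5.93*s^3 + 0.54*s^2 + 4.76*s - 2.85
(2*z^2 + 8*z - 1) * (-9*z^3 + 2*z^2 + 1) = -18*z^5 - 68*z^4 + 25*z^3 + 8*z - 1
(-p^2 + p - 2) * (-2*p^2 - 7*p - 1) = 2*p^4 + 5*p^3 - 2*p^2 + 13*p + 2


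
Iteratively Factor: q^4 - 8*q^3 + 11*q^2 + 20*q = (q)*(q^3 - 8*q^2 + 11*q + 20) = q*(q - 4)*(q^2 - 4*q - 5) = q*(q - 5)*(q - 4)*(q + 1)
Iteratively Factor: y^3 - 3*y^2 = (y - 3)*(y^2) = y*(y - 3)*(y)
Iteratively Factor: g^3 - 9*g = (g - 3)*(g^2 + 3*g) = g*(g - 3)*(g + 3)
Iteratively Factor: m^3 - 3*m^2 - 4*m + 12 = (m - 3)*(m^2 - 4) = (m - 3)*(m + 2)*(m - 2)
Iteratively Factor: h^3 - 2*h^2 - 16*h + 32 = (h - 4)*(h^2 + 2*h - 8) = (h - 4)*(h + 4)*(h - 2)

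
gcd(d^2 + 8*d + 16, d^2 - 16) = d + 4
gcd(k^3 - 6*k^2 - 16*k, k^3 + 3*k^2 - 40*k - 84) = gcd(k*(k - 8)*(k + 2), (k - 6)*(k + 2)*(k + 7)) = k + 2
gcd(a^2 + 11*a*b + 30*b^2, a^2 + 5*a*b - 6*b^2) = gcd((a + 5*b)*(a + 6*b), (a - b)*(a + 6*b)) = a + 6*b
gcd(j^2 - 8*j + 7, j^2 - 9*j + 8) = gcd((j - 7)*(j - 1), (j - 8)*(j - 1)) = j - 1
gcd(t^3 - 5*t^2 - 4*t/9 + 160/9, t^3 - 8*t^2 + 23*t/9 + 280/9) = t^2 - t - 40/9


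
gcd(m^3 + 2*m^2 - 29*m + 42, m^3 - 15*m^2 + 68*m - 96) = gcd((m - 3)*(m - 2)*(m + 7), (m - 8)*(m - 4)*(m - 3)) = m - 3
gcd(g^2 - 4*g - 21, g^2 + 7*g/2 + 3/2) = g + 3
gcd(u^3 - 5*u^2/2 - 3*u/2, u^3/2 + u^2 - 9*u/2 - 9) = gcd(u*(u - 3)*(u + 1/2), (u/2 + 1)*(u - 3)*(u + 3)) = u - 3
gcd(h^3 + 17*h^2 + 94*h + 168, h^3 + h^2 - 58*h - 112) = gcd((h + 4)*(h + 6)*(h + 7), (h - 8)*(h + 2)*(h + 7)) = h + 7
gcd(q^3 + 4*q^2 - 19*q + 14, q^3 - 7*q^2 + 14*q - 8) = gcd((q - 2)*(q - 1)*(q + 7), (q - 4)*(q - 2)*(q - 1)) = q^2 - 3*q + 2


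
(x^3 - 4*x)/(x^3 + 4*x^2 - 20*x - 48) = x*(x - 2)/(x^2 + 2*x - 24)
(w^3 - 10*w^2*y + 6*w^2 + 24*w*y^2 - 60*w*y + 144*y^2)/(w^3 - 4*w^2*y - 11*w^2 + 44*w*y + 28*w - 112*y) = (w^2 - 6*w*y + 6*w - 36*y)/(w^2 - 11*w + 28)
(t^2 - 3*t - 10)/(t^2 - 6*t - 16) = (t - 5)/(t - 8)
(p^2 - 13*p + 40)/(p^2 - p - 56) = (p - 5)/(p + 7)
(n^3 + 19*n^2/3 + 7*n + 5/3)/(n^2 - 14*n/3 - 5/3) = (n^2 + 6*n + 5)/(n - 5)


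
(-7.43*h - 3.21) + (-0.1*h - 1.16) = -7.53*h - 4.37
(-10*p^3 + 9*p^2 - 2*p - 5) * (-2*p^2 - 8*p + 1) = 20*p^5 + 62*p^4 - 78*p^3 + 35*p^2 + 38*p - 5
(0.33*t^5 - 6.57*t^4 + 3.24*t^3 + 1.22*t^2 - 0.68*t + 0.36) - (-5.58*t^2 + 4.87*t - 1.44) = 0.33*t^5 - 6.57*t^4 + 3.24*t^3 + 6.8*t^2 - 5.55*t + 1.8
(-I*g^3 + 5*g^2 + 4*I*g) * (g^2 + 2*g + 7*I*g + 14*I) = -I*g^5 + 12*g^4 - 2*I*g^4 + 24*g^3 + 39*I*g^3 - 28*g^2 + 78*I*g^2 - 56*g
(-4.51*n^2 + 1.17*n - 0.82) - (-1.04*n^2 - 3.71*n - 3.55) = -3.47*n^2 + 4.88*n + 2.73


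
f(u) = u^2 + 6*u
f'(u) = 2*u + 6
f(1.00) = 7.00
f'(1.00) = 8.00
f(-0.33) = -1.87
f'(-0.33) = 5.34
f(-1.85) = -7.68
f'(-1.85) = 2.30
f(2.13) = 17.32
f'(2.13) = 10.26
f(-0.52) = -2.85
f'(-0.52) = 4.96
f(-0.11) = -0.65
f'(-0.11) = 5.78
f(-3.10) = -8.99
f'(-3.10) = -0.20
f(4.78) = 51.53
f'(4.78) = 15.56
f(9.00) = 135.00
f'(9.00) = 24.00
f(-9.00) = 27.00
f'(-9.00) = -12.00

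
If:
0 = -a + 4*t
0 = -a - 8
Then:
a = -8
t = -2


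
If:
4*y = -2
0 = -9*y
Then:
No Solution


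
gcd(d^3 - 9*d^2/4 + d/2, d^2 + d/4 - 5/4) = 1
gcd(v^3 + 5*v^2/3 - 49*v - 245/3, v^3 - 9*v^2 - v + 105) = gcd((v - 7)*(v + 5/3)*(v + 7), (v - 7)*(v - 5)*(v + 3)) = v - 7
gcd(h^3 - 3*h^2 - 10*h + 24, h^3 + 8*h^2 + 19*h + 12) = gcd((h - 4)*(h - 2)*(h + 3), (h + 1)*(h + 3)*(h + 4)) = h + 3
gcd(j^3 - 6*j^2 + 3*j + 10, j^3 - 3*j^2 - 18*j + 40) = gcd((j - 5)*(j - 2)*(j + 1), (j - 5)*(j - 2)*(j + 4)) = j^2 - 7*j + 10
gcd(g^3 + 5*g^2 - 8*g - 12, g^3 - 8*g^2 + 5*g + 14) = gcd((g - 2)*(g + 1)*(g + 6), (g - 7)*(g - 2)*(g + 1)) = g^2 - g - 2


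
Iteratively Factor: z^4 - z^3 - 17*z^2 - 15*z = (z - 5)*(z^3 + 4*z^2 + 3*z) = z*(z - 5)*(z^2 + 4*z + 3) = z*(z - 5)*(z + 3)*(z + 1)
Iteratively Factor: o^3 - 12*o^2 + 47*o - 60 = (o - 4)*(o^2 - 8*o + 15) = (o - 4)*(o - 3)*(o - 5)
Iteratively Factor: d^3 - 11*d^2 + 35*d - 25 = (d - 5)*(d^2 - 6*d + 5) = (d - 5)*(d - 1)*(d - 5)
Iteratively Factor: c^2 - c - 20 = (c + 4)*(c - 5)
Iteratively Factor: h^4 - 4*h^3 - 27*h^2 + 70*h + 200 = (h + 4)*(h^3 - 8*h^2 + 5*h + 50) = (h - 5)*(h + 4)*(h^2 - 3*h - 10) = (h - 5)^2*(h + 4)*(h + 2)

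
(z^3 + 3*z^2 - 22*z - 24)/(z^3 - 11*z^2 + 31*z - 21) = (z^3 + 3*z^2 - 22*z - 24)/(z^3 - 11*z^2 + 31*z - 21)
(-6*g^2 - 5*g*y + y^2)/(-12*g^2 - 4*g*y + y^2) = (g + y)/(2*g + y)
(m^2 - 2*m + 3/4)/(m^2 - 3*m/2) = (m - 1/2)/m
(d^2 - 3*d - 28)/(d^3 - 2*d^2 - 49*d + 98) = (d + 4)/(d^2 + 5*d - 14)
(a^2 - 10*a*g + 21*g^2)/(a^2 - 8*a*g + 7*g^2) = (a - 3*g)/(a - g)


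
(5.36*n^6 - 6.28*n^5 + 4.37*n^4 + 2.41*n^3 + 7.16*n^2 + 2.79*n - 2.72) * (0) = 0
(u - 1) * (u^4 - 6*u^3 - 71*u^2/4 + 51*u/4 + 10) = u^5 - 7*u^4 - 47*u^3/4 + 61*u^2/2 - 11*u/4 - 10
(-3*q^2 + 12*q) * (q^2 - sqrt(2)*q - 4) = -3*q^4 + 3*sqrt(2)*q^3 + 12*q^3 - 12*sqrt(2)*q^2 + 12*q^2 - 48*q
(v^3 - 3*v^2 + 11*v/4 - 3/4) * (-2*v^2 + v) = -2*v^5 + 7*v^4 - 17*v^3/2 + 17*v^2/4 - 3*v/4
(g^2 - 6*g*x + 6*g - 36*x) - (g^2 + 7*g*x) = -13*g*x + 6*g - 36*x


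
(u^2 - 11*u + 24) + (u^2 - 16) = 2*u^2 - 11*u + 8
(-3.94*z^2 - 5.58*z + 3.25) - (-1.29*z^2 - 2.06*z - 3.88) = -2.65*z^2 - 3.52*z + 7.13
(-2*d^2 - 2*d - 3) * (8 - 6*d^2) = 12*d^4 + 12*d^3 + 2*d^2 - 16*d - 24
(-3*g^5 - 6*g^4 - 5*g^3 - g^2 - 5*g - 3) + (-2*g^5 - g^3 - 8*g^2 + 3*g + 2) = -5*g^5 - 6*g^4 - 6*g^3 - 9*g^2 - 2*g - 1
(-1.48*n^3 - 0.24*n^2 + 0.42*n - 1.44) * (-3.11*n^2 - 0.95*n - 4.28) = 4.6028*n^5 + 2.1524*n^4 + 5.2562*n^3 + 5.1066*n^2 - 0.4296*n + 6.1632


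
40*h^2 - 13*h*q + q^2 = (-8*h + q)*(-5*h + q)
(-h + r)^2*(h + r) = h^3 - h^2*r - h*r^2 + r^3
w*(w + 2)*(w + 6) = w^3 + 8*w^2 + 12*w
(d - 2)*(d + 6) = d^2 + 4*d - 12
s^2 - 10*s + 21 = (s - 7)*(s - 3)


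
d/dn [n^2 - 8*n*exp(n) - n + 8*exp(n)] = -8*n*exp(n) + 2*n - 1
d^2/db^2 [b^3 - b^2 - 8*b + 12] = 6*b - 2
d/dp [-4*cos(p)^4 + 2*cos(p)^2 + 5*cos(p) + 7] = (16*cos(p)^3 - 4*cos(p) - 5)*sin(p)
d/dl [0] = 0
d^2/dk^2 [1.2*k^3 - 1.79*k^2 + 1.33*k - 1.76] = 7.2*k - 3.58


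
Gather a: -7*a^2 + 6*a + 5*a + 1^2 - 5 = -7*a^2 + 11*a - 4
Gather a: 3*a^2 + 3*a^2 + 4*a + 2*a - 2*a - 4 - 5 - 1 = 6*a^2 + 4*a - 10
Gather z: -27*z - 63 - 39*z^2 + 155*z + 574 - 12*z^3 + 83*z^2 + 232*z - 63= -12*z^3 + 44*z^2 + 360*z + 448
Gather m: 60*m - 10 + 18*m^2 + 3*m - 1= 18*m^2 + 63*m - 11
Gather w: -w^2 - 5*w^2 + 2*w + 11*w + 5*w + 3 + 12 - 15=-6*w^2 + 18*w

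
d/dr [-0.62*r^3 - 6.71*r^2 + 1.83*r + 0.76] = -1.86*r^2 - 13.42*r + 1.83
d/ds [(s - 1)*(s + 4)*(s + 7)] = 3*s^2 + 20*s + 17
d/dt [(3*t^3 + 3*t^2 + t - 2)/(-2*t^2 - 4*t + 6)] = (-3*t^4 - 12*t^3 + 22*t^2 + 14*t - 1)/(2*(t^4 + 4*t^3 - 2*t^2 - 12*t + 9))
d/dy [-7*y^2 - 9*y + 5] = -14*y - 9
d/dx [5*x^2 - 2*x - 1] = 10*x - 2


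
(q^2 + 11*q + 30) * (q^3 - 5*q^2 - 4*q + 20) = q^5 + 6*q^4 - 29*q^3 - 174*q^2 + 100*q + 600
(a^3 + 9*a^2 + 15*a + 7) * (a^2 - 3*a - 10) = a^5 + 6*a^4 - 22*a^3 - 128*a^2 - 171*a - 70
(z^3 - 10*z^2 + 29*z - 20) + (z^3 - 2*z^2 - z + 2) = 2*z^3 - 12*z^2 + 28*z - 18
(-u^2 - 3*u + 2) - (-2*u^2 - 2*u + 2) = u^2 - u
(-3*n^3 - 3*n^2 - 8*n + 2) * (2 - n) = 3*n^4 - 3*n^3 + 2*n^2 - 18*n + 4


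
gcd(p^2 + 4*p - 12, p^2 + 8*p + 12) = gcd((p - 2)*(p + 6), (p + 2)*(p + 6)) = p + 6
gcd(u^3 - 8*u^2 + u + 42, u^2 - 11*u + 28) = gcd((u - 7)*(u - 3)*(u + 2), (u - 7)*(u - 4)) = u - 7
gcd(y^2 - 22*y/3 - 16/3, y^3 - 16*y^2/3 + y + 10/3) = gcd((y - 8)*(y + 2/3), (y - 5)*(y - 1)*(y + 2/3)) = y + 2/3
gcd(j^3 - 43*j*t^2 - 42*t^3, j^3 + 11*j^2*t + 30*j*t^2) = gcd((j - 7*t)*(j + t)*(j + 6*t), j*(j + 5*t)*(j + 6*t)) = j + 6*t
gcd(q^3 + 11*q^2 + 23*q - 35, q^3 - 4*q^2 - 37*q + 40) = q^2 + 4*q - 5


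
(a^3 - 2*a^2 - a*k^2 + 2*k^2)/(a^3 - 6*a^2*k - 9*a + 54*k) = (a^3 - 2*a^2 - a*k^2 + 2*k^2)/(a^3 - 6*a^2*k - 9*a + 54*k)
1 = 1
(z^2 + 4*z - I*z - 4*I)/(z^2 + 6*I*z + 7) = (z + 4)/(z + 7*I)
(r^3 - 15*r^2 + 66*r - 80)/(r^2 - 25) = (r^2 - 10*r + 16)/(r + 5)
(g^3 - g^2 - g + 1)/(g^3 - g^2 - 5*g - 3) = (g^2 - 2*g + 1)/(g^2 - 2*g - 3)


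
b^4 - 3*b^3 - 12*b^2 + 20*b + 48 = (b - 4)*(b - 3)*(b + 2)^2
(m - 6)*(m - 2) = m^2 - 8*m + 12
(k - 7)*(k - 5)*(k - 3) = k^3 - 15*k^2 + 71*k - 105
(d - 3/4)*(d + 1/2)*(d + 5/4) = d^3 + d^2 - 11*d/16 - 15/32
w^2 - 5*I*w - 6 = (w - 3*I)*(w - 2*I)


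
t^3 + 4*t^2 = t^2*(t + 4)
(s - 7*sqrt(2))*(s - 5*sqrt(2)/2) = s^2 - 19*sqrt(2)*s/2 + 35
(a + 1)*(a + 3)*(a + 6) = a^3 + 10*a^2 + 27*a + 18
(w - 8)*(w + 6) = w^2 - 2*w - 48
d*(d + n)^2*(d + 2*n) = d^4 + 4*d^3*n + 5*d^2*n^2 + 2*d*n^3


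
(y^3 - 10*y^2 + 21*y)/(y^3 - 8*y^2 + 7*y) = (y - 3)/(y - 1)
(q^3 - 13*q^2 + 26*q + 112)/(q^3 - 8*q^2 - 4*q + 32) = (q - 7)/(q - 2)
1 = 1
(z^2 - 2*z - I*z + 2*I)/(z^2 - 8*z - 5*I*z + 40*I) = (z^2 - 2*z - I*z + 2*I)/(z^2 - 8*z - 5*I*z + 40*I)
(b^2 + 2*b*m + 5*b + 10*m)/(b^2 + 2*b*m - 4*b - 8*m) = (b + 5)/(b - 4)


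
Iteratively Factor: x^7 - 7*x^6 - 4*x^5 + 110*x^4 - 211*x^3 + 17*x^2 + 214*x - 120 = (x - 1)*(x^6 - 6*x^5 - 10*x^4 + 100*x^3 - 111*x^2 - 94*x + 120) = (x - 1)^2*(x^5 - 5*x^4 - 15*x^3 + 85*x^2 - 26*x - 120) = (x - 2)*(x - 1)^2*(x^4 - 3*x^3 - 21*x^2 + 43*x + 60) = (x - 5)*(x - 2)*(x - 1)^2*(x^3 + 2*x^2 - 11*x - 12) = (x - 5)*(x - 3)*(x - 2)*(x - 1)^2*(x^2 + 5*x + 4) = (x - 5)*(x - 3)*(x - 2)*(x - 1)^2*(x + 1)*(x + 4)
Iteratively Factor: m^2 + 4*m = (m + 4)*(m)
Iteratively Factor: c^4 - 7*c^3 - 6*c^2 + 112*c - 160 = (c + 4)*(c^3 - 11*c^2 + 38*c - 40) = (c - 2)*(c + 4)*(c^2 - 9*c + 20) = (c - 4)*(c - 2)*(c + 4)*(c - 5)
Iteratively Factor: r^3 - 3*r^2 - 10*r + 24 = (r + 3)*(r^2 - 6*r + 8) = (r - 4)*(r + 3)*(r - 2)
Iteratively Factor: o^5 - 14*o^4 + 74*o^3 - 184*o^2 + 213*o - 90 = (o - 1)*(o^4 - 13*o^3 + 61*o^2 - 123*o + 90) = (o - 2)*(o - 1)*(o^3 - 11*o^2 + 39*o - 45) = (o - 5)*(o - 2)*(o - 1)*(o^2 - 6*o + 9) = (o - 5)*(o - 3)*(o - 2)*(o - 1)*(o - 3)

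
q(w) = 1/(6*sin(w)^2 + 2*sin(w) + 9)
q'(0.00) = -0.02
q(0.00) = 0.11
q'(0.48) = -0.05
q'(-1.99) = -0.02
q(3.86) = 0.10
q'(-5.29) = -0.03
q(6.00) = 0.11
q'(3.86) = -0.04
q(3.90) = 0.10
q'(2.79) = 0.05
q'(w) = (-12*sin(w)*cos(w) - 2*cos(w))/(6*sin(w)^2 + 2*sin(w) + 9)^2 = -2*(6*sin(w) + 1)*cos(w)/(6*sin(w)^2 + 2*sin(w) + 9)^2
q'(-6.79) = 0.04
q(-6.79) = 0.11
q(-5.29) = 0.07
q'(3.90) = -0.04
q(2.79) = 0.10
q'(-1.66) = -0.01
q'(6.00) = 0.02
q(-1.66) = 0.08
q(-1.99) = 0.08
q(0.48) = 0.09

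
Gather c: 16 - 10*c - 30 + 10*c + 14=0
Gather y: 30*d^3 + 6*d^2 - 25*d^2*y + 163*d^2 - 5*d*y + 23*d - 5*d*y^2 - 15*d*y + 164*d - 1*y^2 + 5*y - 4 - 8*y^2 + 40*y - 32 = 30*d^3 + 169*d^2 + 187*d + y^2*(-5*d - 9) + y*(-25*d^2 - 20*d + 45) - 36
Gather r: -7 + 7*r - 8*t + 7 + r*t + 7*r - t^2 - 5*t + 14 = r*(t + 14) - t^2 - 13*t + 14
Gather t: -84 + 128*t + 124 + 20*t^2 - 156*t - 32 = 20*t^2 - 28*t + 8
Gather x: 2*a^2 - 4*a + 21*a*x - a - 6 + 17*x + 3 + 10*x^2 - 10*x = 2*a^2 - 5*a + 10*x^2 + x*(21*a + 7) - 3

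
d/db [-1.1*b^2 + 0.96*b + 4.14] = 0.96 - 2.2*b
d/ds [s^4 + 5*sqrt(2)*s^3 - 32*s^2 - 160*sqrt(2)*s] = 4*s^3 + 15*sqrt(2)*s^2 - 64*s - 160*sqrt(2)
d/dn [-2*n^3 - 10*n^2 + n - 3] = -6*n^2 - 20*n + 1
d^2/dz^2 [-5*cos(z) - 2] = 5*cos(z)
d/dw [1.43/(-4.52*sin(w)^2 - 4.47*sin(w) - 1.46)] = (12.9272*sin(w) + 6.3921)*cos(w)/(4.52*sin(w)^2 + 4.47*sin(w) + 1.46)^2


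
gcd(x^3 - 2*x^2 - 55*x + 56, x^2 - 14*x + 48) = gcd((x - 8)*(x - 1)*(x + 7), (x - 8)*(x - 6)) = x - 8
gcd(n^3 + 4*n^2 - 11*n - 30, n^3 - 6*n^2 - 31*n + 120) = n^2 + 2*n - 15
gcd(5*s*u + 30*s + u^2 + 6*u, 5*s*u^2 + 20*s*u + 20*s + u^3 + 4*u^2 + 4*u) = 5*s + u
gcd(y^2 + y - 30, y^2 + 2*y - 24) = y + 6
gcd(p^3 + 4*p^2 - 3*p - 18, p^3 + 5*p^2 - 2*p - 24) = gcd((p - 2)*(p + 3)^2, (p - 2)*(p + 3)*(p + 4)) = p^2 + p - 6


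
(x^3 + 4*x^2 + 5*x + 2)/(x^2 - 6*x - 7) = (x^2 + 3*x + 2)/(x - 7)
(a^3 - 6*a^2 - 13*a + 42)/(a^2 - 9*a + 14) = a + 3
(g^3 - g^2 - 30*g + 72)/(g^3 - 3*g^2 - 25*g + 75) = (g^2 + 2*g - 24)/(g^2 - 25)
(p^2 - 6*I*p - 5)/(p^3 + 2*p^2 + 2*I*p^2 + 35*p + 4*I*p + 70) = (p - I)/(p^2 + p*(2 + 7*I) + 14*I)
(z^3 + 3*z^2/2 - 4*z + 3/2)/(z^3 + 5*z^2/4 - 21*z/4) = 2*(2*z^2 - 3*z + 1)/(z*(4*z - 7))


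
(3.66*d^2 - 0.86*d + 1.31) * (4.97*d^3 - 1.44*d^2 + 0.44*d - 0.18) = 18.1902*d^5 - 9.5446*d^4 + 9.3595*d^3 - 2.9236*d^2 + 0.7312*d - 0.2358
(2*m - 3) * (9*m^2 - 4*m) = 18*m^3 - 35*m^2 + 12*m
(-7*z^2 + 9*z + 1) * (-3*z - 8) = 21*z^3 + 29*z^2 - 75*z - 8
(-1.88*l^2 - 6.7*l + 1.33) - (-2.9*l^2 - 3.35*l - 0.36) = 1.02*l^2 - 3.35*l + 1.69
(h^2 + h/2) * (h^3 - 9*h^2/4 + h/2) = h^5 - 7*h^4/4 - 5*h^3/8 + h^2/4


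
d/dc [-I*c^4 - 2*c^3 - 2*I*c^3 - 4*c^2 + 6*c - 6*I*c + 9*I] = -4*I*c^3 - 6*c^2*(1 + I) - 8*c + 6 - 6*I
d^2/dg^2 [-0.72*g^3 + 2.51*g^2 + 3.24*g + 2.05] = 5.02 - 4.32*g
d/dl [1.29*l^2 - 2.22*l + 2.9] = 2.58*l - 2.22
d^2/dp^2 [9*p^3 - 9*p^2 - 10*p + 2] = 54*p - 18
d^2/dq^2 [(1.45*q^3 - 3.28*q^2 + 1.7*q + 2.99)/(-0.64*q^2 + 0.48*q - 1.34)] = (-1.77635683940025e-15*q^5 + 1.77635683940025e-15*q^4 + 2.441472*q^3 - 18.629952*q^2 - 1.363032*q + 13.342912)/(0.262144*q^6 - 0.589824*q^5 + 2.08896*q^4 - 2.58048*q^3 + 4.37376*q^2 - 2.585664*q + 2.406104)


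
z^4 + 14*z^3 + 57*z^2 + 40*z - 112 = (z - 1)*(z + 4)^2*(z + 7)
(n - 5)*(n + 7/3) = n^2 - 8*n/3 - 35/3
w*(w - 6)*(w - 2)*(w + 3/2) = w^4 - 13*w^3/2 + 18*w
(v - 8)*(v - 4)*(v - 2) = v^3 - 14*v^2 + 56*v - 64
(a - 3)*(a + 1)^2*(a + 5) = a^4 + 4*a^3 - 10*a^2 - 28*a - 15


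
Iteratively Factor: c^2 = (c)*(c)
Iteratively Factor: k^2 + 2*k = (k)*(k + 2)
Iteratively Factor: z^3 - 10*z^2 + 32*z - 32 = (z - 4)*(z^2 - 6*z + 8) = (z - 4)^2*(z - 2)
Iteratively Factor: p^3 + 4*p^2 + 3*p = (p + 1)*(p^2 + 3*p) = p*(p + 1)*(p + 3)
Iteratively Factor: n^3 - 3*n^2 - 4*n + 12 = (n - 3)*(n^2 - 4) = (n - 3)*(n + 2)*(n - 2)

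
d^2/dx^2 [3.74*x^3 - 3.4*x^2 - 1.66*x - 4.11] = 22.44*x - 6.8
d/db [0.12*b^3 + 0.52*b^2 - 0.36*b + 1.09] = 0.36*b^2 + 1.04*b - 0.36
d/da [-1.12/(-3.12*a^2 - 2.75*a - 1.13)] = (-6.9888*a - 3.08)/(3.12*a^2 + 2.75*a + 1.13)^2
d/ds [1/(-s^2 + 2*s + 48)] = 2*(s - 1)/(-s^2 + 2*s + 48)^2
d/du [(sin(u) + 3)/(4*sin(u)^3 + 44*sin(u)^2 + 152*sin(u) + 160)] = -(sin(u)^3 + 10*sin(u)^2 + 33*sin(u) + 37)*cos(u)/(2*(sin(u)^3 + 11*sin(u)^2 + 38*sin(u) + 40)^2)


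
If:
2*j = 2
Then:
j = 1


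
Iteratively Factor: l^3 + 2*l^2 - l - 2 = (l + 1)*(l^2 + l - 2) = (l - 1)*(l + 1)*(l + 2)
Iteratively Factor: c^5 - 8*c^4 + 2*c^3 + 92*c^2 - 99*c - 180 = (c + 3)*(c^4 - 11*c^3 + 35*c^2 - 13*c - 60) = (c - 5)*(c + 3)*(c^3 - 6*c^2 + 5*c + 12) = (c - 5)*(c + 1)*(c + 3)*(c^2 - 7*c + 12) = (c - 5)*(c - 3)*(c + 1)*(c + 3)*(c - 4)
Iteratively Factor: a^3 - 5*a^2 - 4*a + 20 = (a + 2)*(a^2 - 7*a + 10) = (a - 5)*(a + 2)*(a - 2)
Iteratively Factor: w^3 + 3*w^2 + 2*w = (w)*(w^2 + 3*w + 2) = w*(w + 1)*(w + 2)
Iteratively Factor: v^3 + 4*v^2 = (v)*(v^2 + 4*v) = v*(v + 4)*(v)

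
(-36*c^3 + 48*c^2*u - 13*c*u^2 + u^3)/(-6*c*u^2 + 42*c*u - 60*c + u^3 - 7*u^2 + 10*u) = (6*c^2 - 7*c*u + u^2)/(u^2 - 7*u + 10)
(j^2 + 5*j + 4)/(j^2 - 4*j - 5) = (j + 4)/(j - 5)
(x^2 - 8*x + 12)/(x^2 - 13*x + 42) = (x - 2)/(x - 7)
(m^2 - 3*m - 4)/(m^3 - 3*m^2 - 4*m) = 1/m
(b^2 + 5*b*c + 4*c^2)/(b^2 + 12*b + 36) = (b^2 + 5*b*c + 4*c^2)/(b^2 + 12*b + 36)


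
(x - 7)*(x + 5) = x^2 - 2*x - 35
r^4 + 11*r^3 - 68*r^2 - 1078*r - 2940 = (r + 5)*(r + 6)*(r - 7*sqrt(2))*(r + 7*sqrt(2))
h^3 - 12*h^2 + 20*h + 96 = (h - 8)*(h - 6)*(h + 2)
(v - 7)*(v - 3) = v^2 - 10*v + 21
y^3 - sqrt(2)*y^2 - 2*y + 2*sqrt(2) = (y - sqrt(2))^2*(y + sqrt(2))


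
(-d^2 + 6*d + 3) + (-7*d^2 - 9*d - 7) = -8*d^2 - 3*d - 4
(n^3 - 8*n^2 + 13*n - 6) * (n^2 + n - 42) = n^5 - 7*n^4 - 37*n^3 + 343*n^2 - 552*n + 252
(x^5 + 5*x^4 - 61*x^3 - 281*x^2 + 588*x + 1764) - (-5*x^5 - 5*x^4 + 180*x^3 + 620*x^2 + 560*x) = 6*x^5 + 10*x^4 - 241*x^3 - 901*x^2 + 28*x + 1764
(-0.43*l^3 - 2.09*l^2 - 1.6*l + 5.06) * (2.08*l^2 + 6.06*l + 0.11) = -0.8944*l^5 - 6.953*l^4 - 16.0407*l^3 + 0.598899999999999*l^2 + 30.4876*l + 0.5566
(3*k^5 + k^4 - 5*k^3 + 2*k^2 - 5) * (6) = 18*k^5 + 6*k^4 - 30*k^3 + 12*k^2 - 30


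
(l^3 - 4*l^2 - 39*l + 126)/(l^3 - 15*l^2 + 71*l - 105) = (l + 6)/(l - 5)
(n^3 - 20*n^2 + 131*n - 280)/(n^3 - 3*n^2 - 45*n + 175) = (n^2 - 15*n + 56)/(n^2 + 2*n - 35)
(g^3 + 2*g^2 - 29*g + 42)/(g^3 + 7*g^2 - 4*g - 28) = (g - 3)/(g + 2)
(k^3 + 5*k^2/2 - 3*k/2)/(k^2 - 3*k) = (2*k^2 + 5*k - 3)/(2*(k - 3))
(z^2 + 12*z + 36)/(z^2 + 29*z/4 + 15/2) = 4*(z + 6)/(4*z + 5)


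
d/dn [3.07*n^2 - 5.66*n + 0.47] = 6.14*n - 5.66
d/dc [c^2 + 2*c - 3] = 2*c + 2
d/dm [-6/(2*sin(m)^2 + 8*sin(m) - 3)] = 24*(sin(m) + 2)*cos(m)/(8*sin(m) - cos(2*m) - 2)^2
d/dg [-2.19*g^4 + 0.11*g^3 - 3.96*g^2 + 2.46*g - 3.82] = -8.76*g^3 + 0.33*g^2 - 7.92*g + 2.46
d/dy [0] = 0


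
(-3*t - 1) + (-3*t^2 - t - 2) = -3*t^2 - 4*t - 3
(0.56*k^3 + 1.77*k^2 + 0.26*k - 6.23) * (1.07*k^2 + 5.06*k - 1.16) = 0.5992*k^5 + 4.7275*k^4 + 8.5848*k^3 - 7.4037*k^2 - 31.8254*k + 7.2268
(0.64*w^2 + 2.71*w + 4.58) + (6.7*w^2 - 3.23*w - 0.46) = 7.34*w^2 - 0.52*w + 4.12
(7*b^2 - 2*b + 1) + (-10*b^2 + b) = -3*b^2 - b + 1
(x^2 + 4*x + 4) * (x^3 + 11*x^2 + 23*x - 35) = x^5 + 15*x^4 + 71*x^3 + 101*x^2 - 48*x - 140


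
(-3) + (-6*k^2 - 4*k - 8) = -6*k^2 - 4*k - 11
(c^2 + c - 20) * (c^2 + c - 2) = c^4 + 2*c^3 - 21*c^2 - 22*c + 40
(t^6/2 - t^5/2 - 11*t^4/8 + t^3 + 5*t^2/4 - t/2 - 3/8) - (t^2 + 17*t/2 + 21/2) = t^6/2 - t^5/2 - 11*t^4/8 + t^3 + t^2/4 - 9*t - 87/8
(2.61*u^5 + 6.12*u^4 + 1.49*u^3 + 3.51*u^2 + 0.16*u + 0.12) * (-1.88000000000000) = -4.9068*u^5 - 11.5056*u^4 - 2.8012*u^3 - 6.5988*u^2 - 0.3008*u - 0.2256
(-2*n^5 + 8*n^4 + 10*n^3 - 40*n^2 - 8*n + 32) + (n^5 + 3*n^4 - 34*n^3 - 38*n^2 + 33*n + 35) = -n^5 + 11*n^4 - 24*n^3 - 78*n^2 + 25*n + 67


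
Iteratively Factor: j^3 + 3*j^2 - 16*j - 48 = (j - 4)*(j^2 + 7*j + 12) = (j - 4)*(j + 3)*(j + 4)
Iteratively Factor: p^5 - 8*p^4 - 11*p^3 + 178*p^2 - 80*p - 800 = (p - 5)*(p^4 - 3*p^3 - 26*p^2 + 48*p + 160) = (p - 5)^2*(p^3 + 2*p^2 - 16*p - 32) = (p - 5)^2*(p - 4)*(p^2 + 6*p + 8) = (p - 5)^2*(p - 4)*(p + 4)*(p + 2)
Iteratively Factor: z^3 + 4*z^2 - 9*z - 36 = (z + 4)*(z^2 - 9) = (z + 3)*(z + 4)*(z - 3)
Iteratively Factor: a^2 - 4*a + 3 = (a - 3)*(a - 1)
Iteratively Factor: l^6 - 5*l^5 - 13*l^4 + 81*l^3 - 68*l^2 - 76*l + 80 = (l + 4)*(l^5 - 9*l^4 + 23*l^3 - 11*l^2 - 24*l + 20) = (l - 2)*(l + 4)*(l^4 - 7*l^3 + 9*l^2 + 7*l - 10) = (l - 5)*(l - 2)*(l + 4)*(l^3 - 2*l^2 - l + 2) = (l - 5)*(l - 2)*(l - 1)*(l + 4)*(l^2 - l - 2) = (l - 5)*(l - 2)^2*(l - 1)*(l + 4)*(l + 1)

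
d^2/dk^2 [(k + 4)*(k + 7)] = 2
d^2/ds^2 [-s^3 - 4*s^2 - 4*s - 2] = -6*s - 8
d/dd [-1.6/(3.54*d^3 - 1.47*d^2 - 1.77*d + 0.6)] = (16.992*d^2 - 4.704*d - 2.832)/(3.54*d^3 - 1.47*d^2 - 1.77*d + 0.6)^2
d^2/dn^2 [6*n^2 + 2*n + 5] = 12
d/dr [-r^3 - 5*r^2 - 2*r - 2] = -3*r^2 - 10*r - 2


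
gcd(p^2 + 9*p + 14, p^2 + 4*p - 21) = p + 7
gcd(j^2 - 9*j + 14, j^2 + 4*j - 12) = j - 2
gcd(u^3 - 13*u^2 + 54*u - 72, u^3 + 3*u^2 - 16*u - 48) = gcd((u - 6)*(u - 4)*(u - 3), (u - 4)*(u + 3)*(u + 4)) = u - 4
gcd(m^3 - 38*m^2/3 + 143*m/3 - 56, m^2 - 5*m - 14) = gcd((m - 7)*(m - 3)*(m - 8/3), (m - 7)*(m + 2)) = m - 7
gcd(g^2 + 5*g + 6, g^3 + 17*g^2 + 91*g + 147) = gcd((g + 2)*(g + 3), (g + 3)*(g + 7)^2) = g + 3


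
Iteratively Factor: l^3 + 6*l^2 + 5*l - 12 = (l + 4)*(l^2 + 2*l - 3) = (l - 1)*(l + 4)*(l + 3)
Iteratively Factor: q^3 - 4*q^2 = (q)*(q^2 - 4*q) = q^2*(q - 4)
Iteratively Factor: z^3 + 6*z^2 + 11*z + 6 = (z + 1)*(z^2 + 5*z + 6) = (z + 1)*(z + 2)*(z + 3)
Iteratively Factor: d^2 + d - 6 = (d + 3)*(d - 2)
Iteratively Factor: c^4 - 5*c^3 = (c)*(c^3 - 5*c^2) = c^2*(c^2 - 5*c) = c^3*(c - 5)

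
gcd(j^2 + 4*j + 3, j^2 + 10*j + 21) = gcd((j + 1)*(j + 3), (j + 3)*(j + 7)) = j + 3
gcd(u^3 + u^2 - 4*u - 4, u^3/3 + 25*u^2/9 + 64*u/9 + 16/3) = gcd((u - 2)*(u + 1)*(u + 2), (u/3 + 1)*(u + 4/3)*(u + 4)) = 1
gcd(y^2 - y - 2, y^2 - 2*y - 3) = y + 1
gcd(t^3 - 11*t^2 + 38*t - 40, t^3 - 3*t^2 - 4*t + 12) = t - 2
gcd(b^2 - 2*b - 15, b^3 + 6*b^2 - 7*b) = 1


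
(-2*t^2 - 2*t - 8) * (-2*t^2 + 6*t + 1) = 4*t^4 - 8*t^3 + 2*t^2 - 50*t - 8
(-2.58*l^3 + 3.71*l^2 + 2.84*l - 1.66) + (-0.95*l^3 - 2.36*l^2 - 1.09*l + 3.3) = -3.53*l^3 + 1.35*l^2 + 1.75*l + 1.64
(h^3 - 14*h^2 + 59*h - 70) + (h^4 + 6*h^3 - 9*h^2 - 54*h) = h^4 + 7*h^3 - 23*h^2 + 5*h - 70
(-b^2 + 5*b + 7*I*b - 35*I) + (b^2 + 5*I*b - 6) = 5*b + 12*I*b - 6 - 35*I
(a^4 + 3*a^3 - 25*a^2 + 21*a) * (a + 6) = a^5 + 9*a^4 - 7*a^3 - 129*a^2 + 126*a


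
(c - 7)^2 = c^2 - 14*c + 49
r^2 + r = r*(r + 1)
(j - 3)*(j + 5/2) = j^2 - j/2 - 15/2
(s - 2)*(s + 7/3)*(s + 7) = s^3 + 22*s^2/3 - 7*s/3 - 98/3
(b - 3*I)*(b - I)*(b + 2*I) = b^3 - 2*I*b^2 + 5*b - 6*I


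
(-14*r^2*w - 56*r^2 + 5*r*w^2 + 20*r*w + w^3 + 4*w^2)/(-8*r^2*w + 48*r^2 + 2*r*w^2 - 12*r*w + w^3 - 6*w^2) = (7*r*w + 28*r + w^2 + 4*w)/(4*r*w - 24*r + w^2 - 6*w)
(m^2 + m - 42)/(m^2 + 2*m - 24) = (m^2 + m - 42)/(m^2 + 2*m - 24)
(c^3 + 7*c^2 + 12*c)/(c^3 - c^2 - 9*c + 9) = c*(c + 4)/(c^2 - 4*c + 3)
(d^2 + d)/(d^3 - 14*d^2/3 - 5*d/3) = 3*(d + 1)/(3*d^2 - 14*d - 5)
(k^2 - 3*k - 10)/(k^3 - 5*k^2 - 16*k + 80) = (k + 2)/(k^2 - 16)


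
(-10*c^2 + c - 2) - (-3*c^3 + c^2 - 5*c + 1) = 3*c^3 - 11*c^2 + 6*c - 3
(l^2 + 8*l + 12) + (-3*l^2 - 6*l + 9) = -2*l^2 + 2*l + 21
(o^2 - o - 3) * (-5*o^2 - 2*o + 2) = -5*o^4 + 3*o^3 + 19*o^2 + 4*o - 6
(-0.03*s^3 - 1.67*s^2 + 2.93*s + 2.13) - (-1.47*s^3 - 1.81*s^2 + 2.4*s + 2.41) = 1.44*s^3 + 0.14*s^2 + 0.53*s - 0.28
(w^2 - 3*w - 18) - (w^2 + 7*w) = -10*w - 18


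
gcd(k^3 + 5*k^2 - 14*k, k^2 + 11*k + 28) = k + 7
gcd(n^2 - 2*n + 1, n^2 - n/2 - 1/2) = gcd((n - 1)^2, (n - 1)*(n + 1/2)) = n - 1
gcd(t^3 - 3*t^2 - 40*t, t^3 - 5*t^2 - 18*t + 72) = 1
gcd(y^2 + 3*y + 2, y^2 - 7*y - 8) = y + 1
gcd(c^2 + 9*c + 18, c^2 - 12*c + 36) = 1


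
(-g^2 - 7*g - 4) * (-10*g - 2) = 10*g^3 + 72*g^2 + 54*g + 8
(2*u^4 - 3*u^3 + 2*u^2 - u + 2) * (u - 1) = 2*u^5 - 5*u^4 + 5*u^3 - 3*u^2 + 3*u - 2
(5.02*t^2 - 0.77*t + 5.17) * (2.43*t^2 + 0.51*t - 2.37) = 12.1986*t^4 + 0.6891*t^3 + 0.273000000000001*t^2 + 4.4616*t - 12.2529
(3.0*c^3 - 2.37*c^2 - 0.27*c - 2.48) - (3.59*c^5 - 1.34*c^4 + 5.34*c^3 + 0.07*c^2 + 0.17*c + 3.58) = -3.59*c^5 + 1.34*c^4 - 2.34*c^3 - 2.44*c^2 - 0.44*c - 6.06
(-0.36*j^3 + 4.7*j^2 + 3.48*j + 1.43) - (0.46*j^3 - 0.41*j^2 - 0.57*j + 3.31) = -0.82*j^3 + 5.11*j^2 + 4.05*j - 1.88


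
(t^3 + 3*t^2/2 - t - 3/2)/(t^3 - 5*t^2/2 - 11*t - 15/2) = (t - 1)/(t - 5)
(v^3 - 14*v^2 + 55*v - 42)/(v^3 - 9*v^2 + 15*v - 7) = (v - 6)/(v - 1)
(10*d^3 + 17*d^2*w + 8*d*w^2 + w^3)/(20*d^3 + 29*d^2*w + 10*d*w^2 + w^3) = (2*d + w)/(4*d + w)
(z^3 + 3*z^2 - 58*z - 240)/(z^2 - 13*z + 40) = (z^2 + 11*z + 30)/(z - 5)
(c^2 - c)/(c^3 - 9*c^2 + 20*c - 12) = c/(c^2 - 8*c + 12)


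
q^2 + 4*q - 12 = (q - 2)*(q + 6)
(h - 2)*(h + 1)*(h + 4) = h^3 + 3*h^2 - 6*h - 8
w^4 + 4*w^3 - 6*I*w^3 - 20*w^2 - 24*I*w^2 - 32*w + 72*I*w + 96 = (w - 2)*(w + 6)*(w - 4*I)*(w - 2*I)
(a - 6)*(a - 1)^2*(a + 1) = a^4 - 7*a^3 + 5*a^2 + 7*a - 6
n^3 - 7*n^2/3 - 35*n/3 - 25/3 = (n - 5)*(n + 1)*(n + 5/3)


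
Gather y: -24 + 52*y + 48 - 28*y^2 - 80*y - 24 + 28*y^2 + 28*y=0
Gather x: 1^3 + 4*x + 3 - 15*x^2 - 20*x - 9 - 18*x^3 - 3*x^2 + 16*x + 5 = -18*x^3 - 18*x^2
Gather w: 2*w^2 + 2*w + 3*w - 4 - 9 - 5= 2*w^2 + 5*w - 18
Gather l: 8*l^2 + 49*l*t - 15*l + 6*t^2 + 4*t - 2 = 8*l^2 + l*(49*t - 15) + 6*t^2 + 4*t - 2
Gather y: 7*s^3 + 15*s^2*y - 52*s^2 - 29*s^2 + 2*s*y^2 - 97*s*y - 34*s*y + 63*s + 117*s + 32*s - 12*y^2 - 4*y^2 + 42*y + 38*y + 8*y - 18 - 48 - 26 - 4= 7*s^3 - 81*s^2 + 212*s + y^2*(2*s - 16) + y*(15*s^2 - 131*s + 88) - 96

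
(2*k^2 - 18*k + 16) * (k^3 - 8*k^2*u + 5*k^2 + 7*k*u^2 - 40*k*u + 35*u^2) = 2*k^5 - 16*k^4*u - 8*k^4 + 14*k^3*u^2 + 64*k^3*u - 74*k^3 - 56*k^2*u^2 + 592*k^2*u + 80*k^2 - 518*k*u^2 - 640*k*u + 560*u^2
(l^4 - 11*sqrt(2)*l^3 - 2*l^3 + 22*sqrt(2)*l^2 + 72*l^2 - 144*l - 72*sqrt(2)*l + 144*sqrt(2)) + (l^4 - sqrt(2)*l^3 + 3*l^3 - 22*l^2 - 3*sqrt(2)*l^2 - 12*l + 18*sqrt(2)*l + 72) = 2*l^4 - 12*sqrt(2)*l^3 + l^3 + 19*sqrt(2)*l^2 + 50*l^2 - 156*l - 54*sqrt(2)*l + 72 + 144*sqrt(2)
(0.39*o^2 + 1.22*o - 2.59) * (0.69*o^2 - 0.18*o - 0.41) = 0.2691*o^4 + 0.7716*o^3 - 2.1666*o^2 - 0.034*o + 1.0619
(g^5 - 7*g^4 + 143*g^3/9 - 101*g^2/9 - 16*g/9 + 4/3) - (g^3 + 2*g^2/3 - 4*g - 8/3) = g^5 - 7*g^4 + 134*g^3/9 - 107*g^2/9 + 20*g/9 + 4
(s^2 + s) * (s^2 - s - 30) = s^4 - 31*s^2 - 30*s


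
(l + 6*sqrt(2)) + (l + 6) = 2*l + 6 + 6*sqrt(2)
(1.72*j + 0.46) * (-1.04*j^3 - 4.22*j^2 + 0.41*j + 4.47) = -1.7888*j^4 - 7.7368*j^3 - 1.236*j^2 + 7.877*j + 2.0562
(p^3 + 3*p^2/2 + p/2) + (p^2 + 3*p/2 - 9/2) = p^3 + 5*p^2/2 + 2*p - 9/2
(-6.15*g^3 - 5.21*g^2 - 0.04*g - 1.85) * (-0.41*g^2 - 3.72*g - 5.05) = 2.5215*g^5 + 25.0141*g^4 + 50.4551*g^3 + 27.2178*g^2 + 7.084*g + 9.3425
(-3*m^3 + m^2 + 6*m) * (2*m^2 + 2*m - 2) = -6*m^5 - 4*m^4 + 20*m^3 + 10*m^2 - 12*m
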